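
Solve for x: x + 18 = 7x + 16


Starting with: x + 18 = 7x + 16
Move all x terms to left: (1 - 7)x = 16 - 18
Simplify: -6x = -2
Divide both sides by -6: x = 1/3

x = 1/3


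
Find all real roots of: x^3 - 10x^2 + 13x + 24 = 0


Let p(x) = x^3 - 10x^2 + 13x + 24. By the rational root theorem (leading coefficient 1), any rational root is an integer divisor of 24: try ±1, ±2, ... in turn.
Test x = 1: value = 28 ≠ 0.
Test x = -1: value = 0 ✓, so (x + 1) is a factor.
Synthetic division by (x + 1): bring down 1; 1(-1) - 10 = -11; (-11)(-1) + 13 = 24; 24(-1) + 24 = 0 → quotient x^2 - 11x + 24, remainder 0.
Solve the quadratic x^2 - 11x + 24 = 0: discriminant = (-11)^2 - 4(1)(24) = 121 - 96 = 25.
sqrt(25) = 5, so x = (11 ± 5)/2: x = 8 or x = 3.

x = -1, x = 3, x = 8


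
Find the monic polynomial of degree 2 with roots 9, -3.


A monic polynomial with roots 9, -3 is:
p(x) = (x - 9)(x + 3)
After multiplying by (x - 9): x - 9
After multiplying by (x + 3): x^2 - 6x - 27

x^2 - 6x - 27


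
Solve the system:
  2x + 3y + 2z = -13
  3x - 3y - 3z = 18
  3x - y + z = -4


Using Cramer's rule. Expand each determinant along the first row.
D  = 2*[(-3)*1 - (-3)*(-1)] - 3*[3*1 - (-3)*3] + 2*[3*(-1) - (-3)*3]
  = 2*(-6) - 3*(12) + 2*(6) = -36
Dx = (-13)*[(-3)*1 - (-3)*(-1)] - 3*[18*1 - (-3)*(-4)] + 2*[18*(-1) - (-3)*(-4)]
  = (-13)*(-6) - 3*(6) + 2*(-30) = 0
Dy = 2*[18*1 - (-3)*(-4)] - (-13)*[3*1 - (-3)*3] + 2*[3*(-4) - 18*3]
  = 2*(6) - (-13)*(12) + 2*(-66) = 36
Dz = 2*[(-3)*(-4) - 18*(-1)] - 3*[3*(-4) - 18*3] + (-13)*[3*(-1) - (-3)*3]
  = 2*(30) - 3*(-66) + (-13)*(6) = 180
x = Dx/D = 0/-36 = 0, y = Dy/D = 36/-36 = -1, z = Dz/D = 180/-36 = -5
Check eq1: (2)(0) + (3)(-1) + (2)(-5) = -13 = -13 ✓
Check eq2: (3)(0) + (-3)(-1) + (-3)(-5) = 18 = 18 ✓
Check eq3: (3)(0) + (-1)(-1) + (1)(-5) = -4 = -4 ✓

x = 0, y = -1, z = -5


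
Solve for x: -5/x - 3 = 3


Subtract -3 from both sides: -5/x = 6
Multiply both sides by x: -5 = 6 * x
Divide by 6: x = -5/6

x = -5/6


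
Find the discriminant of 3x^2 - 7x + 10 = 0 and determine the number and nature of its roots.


For ax^2 + bx + c = 0, discriminant D = b^2 - 4ac
Here a = 3, b = -7, c = 10
D = (-7)^2 - 4(3)(10) = 49 - 120 = -71

D = -71 < 0
The equation has no real roots (2 complex conjugate roots).

Discriminant = -71, no real roots (2 complex conjugate roots)


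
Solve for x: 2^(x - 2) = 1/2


Express both sides with the same base.
1/2 = 2^(-1)
Since the bases match, equate exponents: x - 2 = -1
So x = -1 - (-2) = 1

x = 1


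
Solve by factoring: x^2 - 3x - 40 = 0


We need two numbers that multiply to -40 and add to -3.
Those numbers are 5 and -8 (since 5 * (-8) = -40 and 5 + (-8) = -3).
So x^2 - 3x - 40 = (x + 5)(x - 8) = 0
Setting each factor to zero: x = -5 or x = 8

x = -5, x = 8


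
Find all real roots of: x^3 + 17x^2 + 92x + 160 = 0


Let p(x) = x^3 + 17x^2 + 92x + 160. By the rational root theorem (leading coefficient 1), any rational root is an integer divisor of 160: try ±1, ±2, ... in turn.
Test x = 1: value = 270 ≠ 0.
Test x = -1: value = 84 ≠ 0.
Test x = 2: value = 420 ≠ 0.
Test x = -2: value = 36 ≠ 0.
Test x = 4: value = 864 ≠ 0.
Test x = -4: value = 0 ✓, so (x + 4) is a factor.
Synthetic division by (x + 4): bring down 1; 1(-4) + 17 = 13; 13(-4) + 92 = 40; 40(-4) + 160 = 0 → quotient x^2 + 13x + 40, remainder 0.
Solve the quadratic x^2 + 13x + 40 = 0: discriminant = 13^2 - 4(1)(40) = 169 - 160 = 9.
sqrt(9) = 3, so x = (-13 ± 3)/2: x = -5 or x = -8.

x = -8, x = -5, x = -4


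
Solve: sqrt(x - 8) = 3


Square both sides: x - 8 = 3^2 = 9
x = 9 + 8 = 17
x = 17
Check: sqrt(1*17 - 8) = sqrt(9) = 3 ✓

x = 17


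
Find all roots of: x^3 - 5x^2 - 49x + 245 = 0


Let p(x) = x^3 - 5x^2 - 49x + 245. By the rational root theorem (leading coefficient 1), any rational root is an integer divisor of 245: try ±1, ±2, ... in turn.
Test x = 1: value = 192 ≠ 0.
Test x = -1: value = 288 ≠ 0.
Test x = 5: value = 0 ✓, so (x - 5) is a factor.
Synthetic division by (x - 5): bring down 1; 1(5) - 5 = 0; 0(5) - 49 = -49; (-49)(5) + 245 = 0 → quotient x^2 - 49, remainder 0.
Solve the quadratic x^2 - 49 = 0: discriminant = 0^2 - 4(1)(-49) = 0 + 196 = 196.
sqrt(196) = 14, so x = (0 ± 14)/2: x = 7 or x = -7.
Collecting all roots found:

x = -7, x = 5, x = 7


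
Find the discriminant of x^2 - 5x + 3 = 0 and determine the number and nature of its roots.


For ax^2 + bx + c = 0, discriminant D = b^2 - 4ac
Here a = 1, b = -5, c = 3
D = (-5)^2 - 4(1)(3) = 25 - 12 = 13

D = 13 > 0 but not a perfect square
The equation has 2 distinct real irrational roots.

Discriminant = 13, 2 distinct real irrational roots


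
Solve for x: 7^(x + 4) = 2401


Express both sides with the same base.
2401 = 7^4
Since the bases match, equate exponents: x + 4 = 4
So x = 4 - (4) = 0

x = 0


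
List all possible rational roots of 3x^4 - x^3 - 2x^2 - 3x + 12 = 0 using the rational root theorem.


Rational root theorem: possible roots are ±p/q where:
  p divides the constant term (12): p ∈ {1, 2, 3, 4, 6, 12}
  q divides the leading coefficient (3): q ∈ {1, 3}

All possible rational roots: -12, -6, -4, -3, -2, -4/3, -1, -2/3, -1/3, 1/3, 2/3, 1, 4/3, 2, 3, 4, 6, 12

-12, -6, -4, -3, -2, -4/3, -1, -2/3, -1/3, 1/3, 2/3, 1, 4/3, 2, 3, 4, 6, 12


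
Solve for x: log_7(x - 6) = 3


Convert to exponential form: x - 6 = 7^3 = 343
x = 343 + 6 = 349
Check: log_7(349 - 6) = log_7(343) = log_7(343) = 3 ✓

x = 349


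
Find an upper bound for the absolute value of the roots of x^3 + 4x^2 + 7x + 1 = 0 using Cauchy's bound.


Cauchy's bound: all roots r satisfy |r| <= 1 + max(|a_i/a_n|) for i = 0,...,n-1
where a_n is the leading coefficient.

Coefficients: [1, 4, 7, 1]
Leading coefficient a_n = 1
Ratios |a_i/a_n|: 4, 7, 1
Maximum ratio: 7
Cauchy's bound: |r| <= 1 + 7 = 8

Upper bound = 8


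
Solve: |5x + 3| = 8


An absolute value equation |expr| = 8 gives two cases:
Case 1: 5x + 3 = 8
  5x = 5, so x = 1
Case 2: 5x + 3 = -8
  5x = -11, so x = -11/5

x = -11/5, x = 1


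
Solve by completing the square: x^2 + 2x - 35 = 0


Start: x^2 + 2x - 35 = 0
Move constant: x^2 + 2x = 35
Half of 2 is 1, squared is 1
Add 1 to both sides: x^2 + 2x + 1 = 36
(x + 1)^2 = 36
x + 1 = ±6
x = -1 + 6 = 5 or x = -1 - 6 = -7

x = -7, x = 5


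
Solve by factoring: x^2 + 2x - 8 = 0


We need two numbers that multiply to -8 and add to 2.
Those numbers are 4 and -2 (since 4 * (-2) = -8 and 4 + (-2) = 2).
So x^2 + 2x - 8 = (x + 4)(x - 2) = 0
Setting each factor to zero: x = -4 or x = 2

x = -4, x = 2


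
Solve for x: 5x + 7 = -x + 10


Starting with: 5x + 7 = -x + 10
Move all x terms to left: (5 + 1)x = 10 - 7
Simplify: 6x = 3
Divide both sides by 6: x = 1/2

x = 1/2


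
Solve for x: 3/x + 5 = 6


Subtract 5 from both sides: 3/x = 1
Multiply both sides by x: 3 = 1 * x
Divide by 1: x = 3

x = 3


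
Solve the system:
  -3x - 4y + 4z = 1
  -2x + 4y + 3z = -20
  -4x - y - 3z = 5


Using Cramer's rule. Expand each determinant along the first row.
D  = (-3)*[4*(-3) - 3*(-1)] - (-4)*[(-2)*(-3) - 3*(-4)] + 4*[(-2)*(-1) - 4*(-4)]
  = (-3)*(-9) - (-4)*(18) + 4*(18) = 171
Dx = 1*[4*(-3) - 3*(-1)] - (-4)*[(-20)*(-3) - 3*5] + 4*[(-20)*(-1) - 4*5]
  = 1*(-9) - (-4)*(45) + 4*(0) = 171
Dy = (-3)*[(-20)*(-3) - 3*5] - 1*[(-2)*(-3) - 3*(-4)] + 4*[(-2)*5 - (-20)*(-4)]
  = (-3)*(45) - 1*(18) + 4*(-90) = -513
Dz = (-3)*[4*5 - (-20)*(-1)] - (-4)*[(-2)*5 - (-20)*(-4)] + 1*[(-2)*(-1) - 4*(-4)]
  = (-3)*(0) - (-4)*(-90) + 1*(18) = -342
x = Dx/D = 171/171 = 1, y = Dy/D = -513/171 = -3, z = Dz/D = -342/171 = -2
Check eq1: (-3)(1) + (-4)(-3) + (4)(-2) = 1 = 1 ✓
Check eq2: (-2)(1) + (4)(-3) + (3)(-2) = -20 = -20 ✓
Check eq3: (-4)(1) + (-1)(-3) + (-3)(-2) = 5 = 5 ✓

x = 1, y = -3, z = -2


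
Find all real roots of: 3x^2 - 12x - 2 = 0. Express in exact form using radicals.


Using the quadratic formula: x = (-b ± sqrt(b^2 - 4ac)) / (2a)
Here a = 3, b = -12, c = -2
Discriminant = b^2 - 4ac = (-12)^2 - 4(3)(-2) = 144 + 24 = 168
Since discriminant = 168 > 0, there are two real roots.
x = (12 ± 2*sqrt(42)) / 6
Simplifying: x = (6 ± sqrt(42)) / 3
Numerically: x ≈ 4.1602 or x ≈ -0.1602

x = (6 + sqrt(42)) / 3 or x = (6 - sqrt(42)) / 3


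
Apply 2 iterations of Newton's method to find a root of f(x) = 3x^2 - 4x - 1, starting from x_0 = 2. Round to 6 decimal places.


Newton's method: x_(n+1) = x_n - f(x_n)/f'(x_n)
f(x) = 3x^2 - 4x - 1
f'(x) = 6x - 4

Iteration 1:
  f(2.000000) = 3.000000
  f'(2.000000) = 8.000000
  x_1 = 2.000000 - (3.000000)/(8.000000) = 1.625000

Iteration 2:
  f(1.625000) = 0.421875
  f'(1.625000) = 5.750000
  x_2 = 1.625000 - (0.421875)/(5.750000) = 1.551630

x_2 = 1.551630


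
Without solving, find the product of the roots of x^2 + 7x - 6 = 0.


By Vieta's formulas for ax^2 + bx + c = 0:
  Sum of roots = -b/a
  Product of roots = c/a

Here a = 1, b = 7, c = -6
Sum = -(7)/1 = -7
Product = -6/1 = -6

Product = -6


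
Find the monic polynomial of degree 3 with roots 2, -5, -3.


A monic polynomial with roots 2, -5, -3 is:
p(x) = (x - 2)(x + 5)(x + 3)
After multiplying by (x - 2): x - 2
After multiplying by (x + 5): x^2 + 3x - 10
After multiplying by (x + 3): x^3 + 6x^2 - x - 30

x^3 + 6x^2 - x - 30


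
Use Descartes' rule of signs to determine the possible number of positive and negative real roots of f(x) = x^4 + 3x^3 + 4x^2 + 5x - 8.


Descartes' rule of signs:

For positive roots, count sign changes in f(x) = x^4 + 3x^3 + 4x^2 + 5x - 8:
Signs of coefficients: +, +, +, +, -
Number of sign changes: 1
Possible positive real roots: 1

For negative roots, examine f(-x) = x^4 - 3x^3 + 4x^2 - 5x - 8:
Signs of coefficients: +, -, +, -, -
Number of sign changes: 3
Possible negative real roots: 3, 1

Positive roots: 1; Negative roots: 3 or 1


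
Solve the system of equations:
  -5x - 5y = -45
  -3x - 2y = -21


Using Cramer's rule:
Determinant D = (-5)(-2) - (-3)(-5) = 10 - 15 = -5
Dx = (-45)(-2) - (-21)(-5) = 90 - 105 = -15
Dy = (-5)(-21) - (-3)(-45) = 105 - 135 = -30
x = Dx/D = -15/-5 = 3
y = Dy/D = -30/-5 = 6

x = 3, y = 6


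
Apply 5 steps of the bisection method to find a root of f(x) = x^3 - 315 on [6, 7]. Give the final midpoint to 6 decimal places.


f(x) = x^3 - 315
f(6) = -99 < 0
f(7) = 28 > 0

Step 1: midpoint = (6.000000 + 7.000000)/2 = 6.500000
  f(6.500000) = -40.375000
  f(mid) < 0, so root is in [6.500000, 7.000000]

Step 2: midpoint = (6.500000 + 7.000000)/2 = 6.750000
  f(6.750000) = -7.453125
  f(mid) < 0, so root is in [6.750000, 7.000000]

Step 3: midpoint = (6.750000 + 7.000000)/2 = 6.875000
  f(6.875000) = 9.951172
  f(mid) > 0, so root is in [6.750000, 6.875000]

Step 4: midpoint = (6.750000 + 6.875000)/2 = 6.812500
  f(6.812500) = 1.169189
  f(mid) > 0, so root is in [6.750000, 6.812500]

Step 5: midpoint = (6.750000 + 6.812500)/2 = 6.781250
  f(6.781250) = -3.161835
  f(mid) < 0, so root is in [6.781250, 6.812500]

midpoint = 6.781250


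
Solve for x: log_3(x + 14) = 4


Convert to exponential form: x + 14 = 3^4 = 81
x = 81 - 14 = 67
Check: log_3(67 + 14) = log_3(81) = log_3(81) = 4 ✓

x = 67


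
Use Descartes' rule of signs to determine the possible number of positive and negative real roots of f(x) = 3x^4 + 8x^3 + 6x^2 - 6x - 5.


Descartes' rule of signs:

For positive roots, count sign changes in f(x) = 3x^4 + 8x^3 + 6x^2 - 6x - 5:
Signs of coefficients: +, +, +, -, -
Number of sign changes: 1
Possible positive real roots: 1

For negative roots, examine f(-x) = 3x^4 - 8x^3 + 6x^2 + 6x - 5:
Signs of coefficients: +, -, +, +, -
Number of sign changes: 3
Possible negative real roots: 3, 1

Positive roots: 1; Negative roots: 3 or 1


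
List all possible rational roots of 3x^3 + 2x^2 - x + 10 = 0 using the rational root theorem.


Rational root theorem: possible roots are ±p/q where:
  p divides the constant term (10): p ∈ {1, 2, 5, 10}
  q divides the leading coefficient (3): q ∈ {1, 3}

All possible rational roots: -10, -5, -10/3, -2, -5/3, -1, -2/3, -1/3, 1/3, 2/3, 1, 5/3, 2, 10/3, 5, 10

-10, -5, -10/3, -2, -5/3, -1, -2/3, -1/3, 1/3, 2/3, 1, 5/3, 2, 10/3, 5, 10


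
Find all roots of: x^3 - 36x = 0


The constant term is 0, so x = 0 is a root. Factor out x:
  x^2 - 36 = 0
Solve the quadratic x^2 - 36 = 0: discriminant = 0^2 - 4(1)(-36) = 0 + 144 = 144.
sqrt(144) = 12, so x = (0 ± 12)/2: x = 6 or x = -6.
Collecting all roots found:

x = -6, x = 0, x = 6


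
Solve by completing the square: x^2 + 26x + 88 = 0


Start: x^2 + 26x + 88 = 0
Move constant: x^2 + 26x = -88
Half of 26 is 13, squared is 169
Add 169 to both sides: x^2 + 26x + 169 = 81
(x + 13)^2 = 81
x + 13 = ±9
x = -13 + 9 = -4 or x = -13 - 9 = -22

x = -22, x = -4


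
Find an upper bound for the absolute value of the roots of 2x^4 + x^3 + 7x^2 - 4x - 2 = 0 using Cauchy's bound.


Cauchy's bound: all roots r satisfy |r| <= 1 + max(|a_i/a_n|) for i = 0,...,n-1
where a_n is the leading coefficient.

Coefficients: [2, 1, 7, -4, -2]
Leading coefficient a_n = 2
Ratios |a_i/a_n|: 1/2, 7/2, 2, 1
Maximum ratio: 7/2
Cauchy's bound: |r| <= 1 + 7/2 = 9/2

Upper bound = 9/2


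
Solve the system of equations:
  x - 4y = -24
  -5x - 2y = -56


Using Cramer's rule:
Determinant D = (1)(-2) - (-5)(-4) = -2 - 20 = -22
Dx = (-24)(-2) - (-56)(-4) = 48 - 224 = -176
Dy = (1)(-56) - (-5)(-24) = -56 - 120 = -176
x = Dx/D = -176/-22 = 8
y = Dy/D = -176/-22 = 8

x = 8, y = 8


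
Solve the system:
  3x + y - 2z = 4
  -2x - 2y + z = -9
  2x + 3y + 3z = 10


Using Cramer's rule. Expand each determinant along the first row.
D  = 3*[(-2)*3 - 1*3] - 1*[(-2)*3 - 1*2] + (-2)*[(-2)*3 - (-2)*2]
  = 3*(-9) - 1*(-8) + (-2)*(-2) = -15
Dx = 4*[(-2)*3 - 1*3] - 1*[(-9)*3 - 1*10] + (-2)*[(-9)*3 - (-2)*10]
  = 4*(-9) - 1*(-37) + (-2)*(-7) = 15
Dy = 3*[(-9)*3 - 1*10] - 4*[(-2)*3 - 1*2] + (-2)*[(-2)*10 - (-9)*2]
  = 3*(-37) - 4*(-8) + (-2)*(-2) = -75
Dz = 3*[(-2)*10 - (-9)*3] - 1*[(-2)*10 - (-9)*2] + 4*[(-2)*3 - (-2)*2]
  = 3*(7) - 1*(-2) + 4*(-2) = 15
x = Dx/D = 15/-15 = -1, y = Dy/D = -75/-15 = 5, z = Dz/D = 15/-15 = -1
Check eq1: (3)(-1) + (1)(5) + (-2)(-1) = 4 = 4 ✓
Check eq2: (-2)(-1) + (-2)(5) + (1)(-1) = -9 = -9 ✓
Check eq3: (2)(-1) + (3)(5) + (3)(-1) = 10 = 10 ✓

x = -1, y = 5, z = -1


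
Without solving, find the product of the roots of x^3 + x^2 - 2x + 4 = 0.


By Vieta's formulas for x^3 + bx^2 + cx + d = 0:
  r1 + r2 + r3 = -b/a = -1
  r1*r2 + r1*r3 + r2*r3 = c/a = -2
  r1*r2*r3 = -d/a = -4


Product = -4


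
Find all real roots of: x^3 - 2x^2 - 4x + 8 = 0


Let p(x) = x^3 - 2x^2 - 4x + 8. By the rational root theorem (leading coefficient 1), any rational root is an integer divisor of 8: try ±1, ±2, ... in turn.
Test x = 1: value = 3 ≠ 0.
Test x = -1: value = 9 ≠ 0.
Test x = 2: value = 0 ✓, so (x - 2) is a factor.
Synthetic division by (x - 2): bring down 1; 1(2) - 2 = 0; 0(2) - 4 = -4; (-4)(2) + 8 = 0 → quotient x^2 - 4, remainder 0.
Solve the quadratic x^2 - 4 = 0: discriminant = 0^2 - 4(1)(-4) = 0 + 16 = 16.
sqrt(16) = 4, so x = (0 ± 4)/2: x = 2 or x = -2.

x = -2, x = 2 (multiplicity 2)


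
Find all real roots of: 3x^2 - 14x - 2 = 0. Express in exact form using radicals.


Using the quadratic formula: x = (-b ± sqrt(b^2 - 4ac)) / (2a)
Here a = 3, b = -14, c = -2
Discriminant = b^2 - 4ac = (-14)^2 - 4(3)(-2) = 196 + 24 = 220
Since discriminant = 220 > 0, there are two real roots.
x = (14 ± 2*sqrt(55)) / 6
Simplifying: x = (7 ± sqrt(55)) / 3
Numerically: x ≈ 4.8054 or x ≈ -0.1387

x = (7 + sqrt(55)) / 3 or x = (7 - sqrt(55)) / 3


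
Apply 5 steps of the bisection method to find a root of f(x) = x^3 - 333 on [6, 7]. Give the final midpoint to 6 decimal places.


f(x) = x^3 - 333
f(6) = -117 < 0
f(7) = 10 > 0

Step 1: midpoint = (6.000000 + 7.000000)/2 = 6.500000
  f(6.500000) = -58.375000
  f(mid) < 0, so root is in [6.500000, 7.000000]

Step 2: midpoint = (6.500000 + 7.000000)/2 = 6.750000
  f(6.750000) = -25.453125
  f(mid) < 0, so root is in [6.750000, 7.000000]

Step 3: midpoint = (6.750000 + 7.000000)/2 = 6.875000
  f(6.875000) = -8.048828
  f(mid) < 0, so root is in [6.875000, 7.000000]

Step 4: midpoint = (6.875000 + 7.000000)/2 = 6.937500
  f(6.937500) = 0.894287
  f(mid) > 0, so root is in [6.875000, 6.937500]

Step 5: midpoint = (6.875000 + 6.937500)/2 = 6.906250
  f(6.906250) = -3.597504
  f(mid) < 0, so root is in [6.906250, 6.937500]

midpoint = 6.906250


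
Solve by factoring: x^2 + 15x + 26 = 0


We need two numbers that multiply to 26 and add to 15.
Those numbers are 2 and 13 (since 2 * 13 = 26 and 2 + 13 = 15).
So x^2 + 15x + 26 = (x + 2)(x + 13) = 0
Setting each factor to zero: x = -2 or x = -13

x = -13, x = -2


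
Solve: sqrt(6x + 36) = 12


Square both sides: 6x + 36 = 12^2 = 144
6x = 144 - 36 = 108
x = 18
Check: sqrt(6*18 + 36) = sqrt(144) = 12 ✓

x = 18


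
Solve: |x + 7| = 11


An absolute value equation |expr| = 11 gives two cases:
Case 1: x + 7 = 11
  x = 4, so x = 4
Case 2: x + 7 = -11
  x = -18, so x = -18

x = -18, x = 4


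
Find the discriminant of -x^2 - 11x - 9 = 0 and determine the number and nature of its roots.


For ax^2 + bx + c = 0, discriminant D = b^2 - 4ac
Here a = -1, b = -11, c = -9
D = (-11)^2 - 4(-1)(-9) = 121 - 36 = 85

D = 85 > 0 but not a perfect square
The equation has 2 distinct real irrational roots.

Discriminant = 85, 2 distinct real irrational roots


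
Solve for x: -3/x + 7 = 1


Subtract 7 from both sides: -3/x = -6
Multiply both sides by x: -3 = -6 * x
Divide by -6: x = 1/2

x = 1/2


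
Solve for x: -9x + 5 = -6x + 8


Starting with: -9x + 5 = -6x + 8
Move all x terms to left: (-9 + 6)x = 8 - 5
Simplify: -3x = 3
Divide both sides by -3: x = -1

x = -1


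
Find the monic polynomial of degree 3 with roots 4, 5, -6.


A monic polynomial with roots 4, 5, -6 is:
p(x) = (x - 4)(x - 5)(x + 6)
After multiplying by (x - 4): x - 4
After multiplying by (x - 5): x^2 - 9x + 20
After multiplying by (x + 6): x^3 - 3x^2 - 34x + 120

x^3 - 3x^2 - 34x + 120


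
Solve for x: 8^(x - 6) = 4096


Express both sides with the same base.
4096 = 8^4
Since the bases match, equate exponents: x - 6 = 4
So x = 4 - (-6) = 10

x = 10


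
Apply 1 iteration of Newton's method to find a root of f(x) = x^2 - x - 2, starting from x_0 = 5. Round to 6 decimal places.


Newton's method: x_(n+1) = x_n - f(x_n)/f'(x_n)
f(x) = x^2 - x - 2
f'(x) = 2x - 1

Iteration 1:
  f(5.000000) = 18.000000
  f'(5.000000) = 9.000000
  x_1 = 5.000000 - (18.000000)/(9.000000) = 3.000000

x_1 = 3.000000


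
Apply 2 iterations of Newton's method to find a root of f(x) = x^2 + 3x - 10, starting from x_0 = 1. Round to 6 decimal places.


Newton's method: x_(n+1) = x_n - f(x_n)/f'(x_n)
f(x) = x^2 + 3x - 10
f'(x) = 2x + 3

Iteration 1:
  f(1.000000) = -6.000000
  f'(1.000000) = 5.000000
  x_1 = 1.000000 - (-6.000000)/(5.000000) = 2.200000

Iteration 2:
  f(2.200000) = 1.440000
  f'(2.200000) = 7.400000
  x_2 = 2.200000 - (1.440000)/(7.400000) = 2.005405

x_2 = 2.005405


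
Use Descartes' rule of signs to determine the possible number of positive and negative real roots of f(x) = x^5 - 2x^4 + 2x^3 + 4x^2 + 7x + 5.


Descartes' rule of signs:

For positive roots, count sign changes in f(x) = x^5 - 2x^4 + 2x^3 + 4x^2 + 7x + 5:
Signs of coefficients: +, -, +, +, +, +
Number of sign changes: 2
Possible positive real roots: 2, 0

For negative roots, examine f(-x) = -x^5 - 2x^4 - 2x^3 + 4x^2 - 7x + 5:
Signs of coefficients: -, -, -, +, -, +
Number of sign changes: 3
Possible negative real roots: 3, 1

Positive roots: 2 or 0; Negative roots: 3 or 1


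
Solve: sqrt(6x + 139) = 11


Square both sides: 6x + 139 = 11^2 = 121
6x = 121 - 139 = -18
x = -3
Check: sqrt(6*(-3) + 139) = sqrt(121) = 11 ✓

x = -3


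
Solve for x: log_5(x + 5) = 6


Convert to exponential form: x + 5 = 5^6 = 15625
x = 15625 - 5 = 15620
Check: log_5(15620 + 5) = log_5(15625) = log_5(15625) = 6 ✓

x = 15620


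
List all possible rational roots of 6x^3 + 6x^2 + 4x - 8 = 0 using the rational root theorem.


Rational root theorem: possible roots are ±p/q where:
  p divides the constant term (-8): p ∈ {1, 2, 4, 8}
  q divides the leading coefficient (6): q ∈ {1, 2, 3, 6}

All possible rational roots: -8, -4, -8/3, -2, -4/3, -1, -2/3, -1/2, -1/3, -1/6, 1/6, 1/3, 1/2, 2/3, 1, 4/3, 2, 8/3, 4, 8

-8, -4, -8/3, -2, -4/3, -1, -2/3, -1/2, -1/3, -1/6, 1/6, 1/3, 1/2, 2/3, 1, 4/3, 2, 8/3, 4, 8


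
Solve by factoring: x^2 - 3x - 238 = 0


We need two numbers that multiply to -238 and add to -3.
Those numbers are 14 and -17 (since 14 * (-17) = -238 and 14 + (-17) = -3).
So x^2 - 3x - 238 = (x + 14)(x - 17) = 0
Setting each factor to zero: x = -14 or x = 17

x = -14, x = 17


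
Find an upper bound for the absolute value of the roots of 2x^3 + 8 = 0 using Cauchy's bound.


Cauchy's bound: all roots r satisfy |r| <= 1 + max(|a_i/a_n|) for i = 0,...,n-1
where a_n is the leading coefficient.

Coefficients: [2, 0, 0, 8]
Leading coefficient a_n = 2
Ratios |a_i/a_n|: 0, 0, 4
Maximum ratio: 4
Cauchy's bound: |r| <= 1 + 4 = 5

Upper bound = 5


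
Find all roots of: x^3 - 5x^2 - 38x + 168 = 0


Let p(x) = x^3 - 5x^2 - 38x + 168. By the rational root theorem (leading coefficient 1), any rational root is an integer divisor of 168: try ±1, ±2, ... in turn.
Test x = 1: value = 126 ≠ 0.
Test x = -1: value = 200 ≠ 0.
Test x = 2: value = 80 ≠ 0.
Test x = -2: value = 216 ≠ 0.
Test x = 3: value = 36 ≠ 0.
Test x = -3: value = 210 ≠ 0.
Test x = 4: value = 0 ✓, so (x - 4) is a factor.
Synthetic division by (x - 4): bring down 1; 1(4) - 5 = -1; (-1)(4) - 38 = -42; (-42)(4) + 168 = 0 → quotient x^2 - x - 42, remainder 0.
Solve the quadratic x^2 - x - 42 = 0: discriminant = (-1)^2 - 4(1)(-42) = 1 + 168 = 169.
sqrt(169) = 13, so x = (1 ± 13)/2: x = 7 or x = -6.
Collecting all roots found:

x = -6, x = 4, x = 7


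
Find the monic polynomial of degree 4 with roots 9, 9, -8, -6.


A monic polynomial with roots 9, 9, -8, -6 is:
p(x) = (x - 9)(x - 9)(x + 8)(x + 6)
After multiplying by (x - 9): x - 9
After multiplying by (x - 9): x^2 - 18x + 81
After multiplying by (x + 8): x^3 - 10x^2 - 63x + 648
After multiplying by (x + 6): x^4 - 4x^3 - 123x^2 + 270x + 3888

x^4 - 4x^3 - 123x^2 + 270x + 3888


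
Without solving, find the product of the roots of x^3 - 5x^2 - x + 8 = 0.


By Vieta's formulas for x^3 + bx^2 + cx + d = 0:
  r1 + r2 + r3 = -b/a = 5
  r1*r2 + r1*r3 + r2*r3 = c/a = -1
  r1*r2*r3 = -d/a = -8


Product = -8


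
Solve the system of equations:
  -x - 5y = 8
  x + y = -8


Using Cramer's rule:
Determinant D = (-1)(1) - (1)(-5) = -1 + 5 = 4
Dx = (8)(1) - (-8)(-5) = 8 - 40 = -32
Dy = (-1)(-8) - (1)(8) = 8 - 8 = 0
x = Dx/D = -32/4 = -8
y = Dy/D = 0/4 = 0

x = -8, y = 0


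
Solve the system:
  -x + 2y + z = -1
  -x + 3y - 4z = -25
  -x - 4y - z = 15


Using Cramer's rule. Expand each determinant along the first row.
D  = (-1)*[3*(-1) - (-4)*(-4)] - 2*[(-1)*(-1) - (-4)*(-1)] + 1*[(-1)*(-4) - 3*(-1)]
  = (-1)*(-19) - 2*(-3) + 1*(7) = 32
Dx = (-1)*[3*(-1) - (-4)*(-4)] - 2*[(-25)*(-1) - (-4)*15] + 1*[(-25)*(-4) - 3*15]
  = (-1)*(-19) - 2*(85) + 1*(55) = -96
Dy = (-1)*[(-25)*(-1) - (-4)*15] - (-1)*[(-1)*(-1) - (-4)*(-1)] + 1*[(-1)*15 - (-25)*(-1)]
  = (-1)*(85) - (-1)*(-3) + 1*(-40) = -128
Dz = (-1)*[3*15 - (-25)*(-4)] - 2*[(-1)*15 - (-25)*(-1)] + (-1)*[(-1)*(-4) - 3*(-1)]
  = (-1)*(-55) - 2*(-40) + (-1)*(7) = 128
x = Dx/D = -96/32 = -3, y = Dy/D = -128/32 = -4, z = Dz/D = 128/32 = 4
Check eq1: (-1)(-3) + (2)(-4) + (1)(4) = -1 = -1 ✓
Check eq2: (-1)(-3) + (3)(-4) + (-4)(4) = -25 = -25 ✓
Check eq3: (-1)(-3) + (-4)(-4) + (-1)(4) = 15 = 15 ✓

x = -3, y = -4, z = 4


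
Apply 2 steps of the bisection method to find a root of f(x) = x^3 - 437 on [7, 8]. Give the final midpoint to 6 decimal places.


f(x) = x^3 - 437
f(7) = -94 < 0
f(8) = 75 > 0

Step 1: midpoint = (7.000000 + 8.000000)/2 = 7.500000
  f(7.500000) = -15.125000
  f(mid) < 0, so root is in [7.500000, 8.000000]

Step 2: midpoint = (7.500000 + 8.000000)/2 = 7.750000
  f(7.750000) = 28.484375
  f(mid) > 0, so root is in [7.500000, 7.750000]

midpoint = 7.750000


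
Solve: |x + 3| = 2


An absolute value equation |expr| = 2 gives two cases:
Case 1: x + 3 = 2
  x = -1, so x = -1
Case 2: x + 3 = -2
  x = -5, so x = -5

x = -5, x = -1


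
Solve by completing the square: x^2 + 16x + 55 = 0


Start: x^2 + 16x + 55 = 0
Move constant: x^2 + 16x = -55
Half of 16 is 8, squared is 64
Add 64 to both sides: x^2 + 16x + 64 = 9
(x + 8)^2 = 9
x + 8 = ±3
x = -8 + 3 = -5 or x = -8 - 3 = -11

x = -11, x = -5


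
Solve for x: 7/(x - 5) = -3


Multiply both sides by (x - 5): 7 = -3(x - 5)
Distribute: 7 = -3x + 15
-3x = 7 - 15 = -8
x = 8/3

x = 8/3


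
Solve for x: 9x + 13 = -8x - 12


Starting with: 9x + 13 = -8x - 12
Move all x terms to left: (9 + 8)x = -12 - 13
Simplify: 17x = -25
Divide both sides by 17: x = -25/17

x = -25/17


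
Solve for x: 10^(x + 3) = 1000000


Express both sides with the same base.
1000000 = 10^6
Since the bases match, equate exponents: x + 3 = 6
So x = 6 - (3) = 3

x = 3


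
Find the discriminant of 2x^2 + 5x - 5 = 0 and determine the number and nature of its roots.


For ax^2 + bx + c = 0, discriminant D = b^2 - 4ac
Here a = 2, b = 5, c = -5
D = (5)^2 - 4(2)(-5) = 25 + 40 = 65

D = 65 > 0 but not a perfect square
The equation has 2 distinct real irrational roots.

Discriminant = 65, 2 distinct real irrational roots


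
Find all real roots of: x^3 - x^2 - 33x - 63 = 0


Let p(x) = x^3 - x^2 - 33x - 63. By the rational root theorem (leading coefficient 1), any rational root is an integer divisor of 63: try ±1, ±2, ... in turn.
Test x = 1: value = -96 ≠ 0.
Test x = -1: value = -32 ≠ 0.
Test x = 3: value = -144 ≠ 0.
Test x = -3: value = 0 ✓, so (x + 3) is a factor.
Synthetic division by (x + 3): bring down 1; 1(-3) - 1 = -4; (-4)(-3) - 33 = -21; (-21)(-3) - 63 = 0 → quotient x^2 - 4x - 21, remainder 0.
Solve the quadratic x^2 - 4x - 21 = 0: discriminant = (-4)^2 - 4(1)(-21) = 16 + 84 = 100.
sqrt(100) = 10, so x = (4 ± 10)/2: x = 7 or x = -3.

x = -3 (multiplicity 2), x = 7


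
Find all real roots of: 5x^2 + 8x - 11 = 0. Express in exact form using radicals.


Using the quadratic formula: x = (-b ± sqrt(b^2 - 4ac)) / (2a)
Here a = 5, b = 8, c = -11
Discriminant = b^2 - 4ac = 8^2 - 4(5)(-11) = 64 + 220 = 284
Since discriminant = 284 > 0, there are two real roots.
x = (-8 ± 2*sqrt(71)) / 10
Simplifying: x = (-4 ± sqrt(71)) / 5
Numerically: x ≈ 0.8852 or x ≈ -2.4852

x = (-4 + sqrt(71)) / 5 or x = (-4 - sqrt(71)) / 5


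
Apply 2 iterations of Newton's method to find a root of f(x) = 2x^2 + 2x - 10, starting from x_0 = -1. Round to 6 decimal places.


Newton's method: x_(n+1) = x_n - f(x_n)/f'(x_n)
f(x) = 2x^2 + 2x - 10
f'(x) = 4x + 2

Iteration 1:
  f(-1.000000) = -10.000000
  f'(-1.000000) = -2.000000
  x_1 = -1.000000 - (-10.000000)/(-2.000000) = -6.000000

Iteration 2:
  f(-6.000000) = 50.000000
  f'(-6.000000) = -22.000000
  x_2 = -6.000000 - (50.000000)/(-22.000000) = -3.727273

x_2 = -3.727273


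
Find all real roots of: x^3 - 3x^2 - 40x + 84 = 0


Let p(x) = x^3 - 3x^2 - 40x + 84. By the rational root theorem (leading coefficient 1), any rational root is an integer divisor of 84: try ±1, ±2, ... in turn.
Test x = 1: value = 42 ≠ 0.
Test x = -1: value = 120 ≠ 0.
Test x = 2: value = 0 ✓, so (x - 2) is a factor.
Synthetic division by (x - 2): bring down 1; 1(2) - 3 = -1; (-1)(2) - 40 = -42; (-42)(2) + 84 = 0 → quotient x^2 - x - 42, remainder 0.
Solve the quadratic x^2 - x - 42 = 0: discriminant = (-1)^2 - 4(1)(-42) = 1 + 168 = 169.
sqrt(169) = 13, so x = (1 ± 13)/2: x = 7 or x = -6.

x = -6, x = 2, x = 7


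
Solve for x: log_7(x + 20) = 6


Convert to exponential form: x + 20 = 7^6 = 117649
x = 117649 - 20 = 117629
Check: log_7(117629 + 20) = log_7(117649) = log_7(117649) = 6 ✓

x = 117629


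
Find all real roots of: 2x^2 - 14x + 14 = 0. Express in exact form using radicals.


Using the quadratic formula: x = (-b ± sqrt(b^2 - 4ac)) / (2a)
Here a = 2, b = -14, c = 14
Discriminant = b^2 - 4ac = (-14)^2 - 4(2)(14) = 196 - 112 = 84
Since discriminant = 84 > 0, there are two real roots.
x = (14 ± 2*sqrt(21)) / 4
Simplifying: x = (7 ± sqrt(21)) / 2
Numerically: x ≈ 5.7913 or x ≈ 1.2087

x = (7 + sqrt(21)) / 2 or x = (7 - sqrt(21)) / 2


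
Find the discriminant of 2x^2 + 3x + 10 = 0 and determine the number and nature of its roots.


For ax^2 + bx + c = 0, discriminant D = b^2 - 4ac
Here a = 2, b = 3, c = 10
D = (3)^2 - 4(2)(10) = 9 - 80 = -71

D = -71 < 0
The equation has no real roots (2 complex conjugate roots).

Discriminant = -71, no real roots (2 complex conjugate roots)


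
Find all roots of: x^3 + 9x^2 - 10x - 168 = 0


Let p(x) = x^3 + 9x^2 - 10x - 168. By the rational root theorem (leading coefficient 1), any rational root is an integer divisor of 168: try ±1, ±2, ... in turn.
Test x = 1: value = -168 ≠ 0.
Test x = -1: value = -150 ≠ 0.
Test x = 2: value = -144 ≠ 0.
Test x = -2: value = -120 ≠ 0.
Test x = 3: value = -90 ≠ 0.
Test x = -3: value = -84 ≠ 0.
Test x = 4: value = 0 ✓, so (x - 4) is a factor.
Synthetic division by (x - 4): bring down 1; 1(4) + 9 = 13; 13(4) - 10 = 42; 42(4) - 168 = 0 → quotient x^2 + 13x + 42, remainder 0.
Solve the quadratic x^2 + 13x + 42 = 0: discriminant = 13^2 - 4(1)(42) = 169 - 168 = 1.
sqrt(1) = 1, so x = (-13 ± 1)/2: x = -6 or x = -7.
Collecting all roots found:

x = -7, x = -6, x = 4


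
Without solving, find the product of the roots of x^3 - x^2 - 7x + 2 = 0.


By Vieta's formulas for x^3 + bx^2 + cx + d = 0:
  r1 + r2 + r3 = -b/a = 1
  r1*r2 + r1*r3 + r2*r3 = c/a = -7
  r1*r2*r3 = -d/a = -2


Product = -2


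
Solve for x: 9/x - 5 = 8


Subtract -5 from both sides: 9/x = 13
Multiply both sides by x: 9 = 13 * x
Divide by 13: x = 9/13

x = 9/13


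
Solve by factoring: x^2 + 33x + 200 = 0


We need two numbers that multiply to 200 and add to 33.
Those numbers are 25 and 8 (since 25 * 8 = 200 and 25 + 8 = 33).
So x^2 + 33x + 200 = (x + 25)(x + 8) = 0
Setting each factor to zero: x = -25 or x = -8

x = -25, x = -8


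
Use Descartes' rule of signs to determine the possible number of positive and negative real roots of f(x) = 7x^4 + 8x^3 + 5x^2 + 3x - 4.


Descartes' rule of signs:

For positive roots, count sign changes in f(x) = 7x^4 + 8x^3 + 5x^2 + 3x - 4:
Signs of coefficients: +, +, +, +, -
Number of sign changes: 1
Possible positive real roots: 1

For negative roots, examine f(-x) = 7x^4 - 8x^3 + 5x^2 - 3x - 4:
Signs of coefficients: +, -, +, -, -
Number of sign changes: 3
Possible negative real roots: 3, 1

Positive roots: 1; Negative roots: 3 or 1


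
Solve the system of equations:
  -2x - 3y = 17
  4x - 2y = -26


Using Cramer's rule:
Determinant D = (-2)(-2) - (4)(-3) = 4 + 12 = 16
Dx = (17)(-2) - (-26)(-3) = -34 - 78 = -112
Dy = (-2)(-26) - (4)(17) = 52 - 68 = -16
x = Dx/D = -112/16 = -7
y = Dy/D = -16/16 = -1

x = -7, y = -1


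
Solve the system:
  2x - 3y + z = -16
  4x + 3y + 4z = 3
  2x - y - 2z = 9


Using Cramer's rule. Expand each determinant along the first row.
D  = 2*[3*(-2) - 4*(-1)] - (-3)*[4*(-2) - 4*2] + 1*[4*(-1) - 3*2]
  = 2*(-2) - (-3)*(-16) + 1*(-10) = -62
Dx = (-16)*[3*(-2) - 4*(-1)] - (-3)*[3*(-2) - 4*9] + 1*[3*(-1) - 3*9]
  = (-16)*(-2) - (-3)*(-42) + 1*(-30) = -124
Dy = 2*[3*(-2) - 4*9] - (-16)*[4*(-2) - 4*2] + 1*[4*9 - 3*2]
  = 2*(-42) - (-16)*(-16) + 1*(30) = -310
Dz = 2*[3*9 - 3*(-1)] - (-3)*[4*9 - 3*2] + (-16)*[4*(-1) - 3*2]
  = 2*(30) - (-3)*(30) + (-16)*(-10) = 310
x = Dx/D = -124/-62 = 2, y = Dy/D = -310/-62 = 5, z = Dz/D = 310/-62 = -5
Check eq1: (2)(2) + (-3)(5) + (1)(-5) = -16 = -16 ✓
Check eq2: (4)(2) + (3)(5) + (4)(-5) = 3 = 3 ✓
Check eq3: (2)(2) + (-1)(5) + (-2)(-5) = 9 = 9 ✓

x = 2, y = 5, z = -5


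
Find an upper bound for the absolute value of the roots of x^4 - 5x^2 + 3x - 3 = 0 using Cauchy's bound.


Cauchy's bound: all roots r satisfy |r| <= 1 + max(|a_i/a_n|) for i = 0,...,n-1
where a_n is the leading coefficient.

Coefficients: [1, 0, -5, 3, -3]
Leading coefficient a_n = 1
Ratios |a_i/a_n|: 0, 5, 3, 3
Maximum ratio: 5
Cauchy's bound: |r| <= 1 + 5 = 6

Upper bound = 6


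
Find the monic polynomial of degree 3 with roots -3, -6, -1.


A monic polynomial with roots -3, -6, -1 is:
p(x) = (x + 3)(x + 6)(x + 1)
After multiplying by (x + 3): x + 3
After multiplying by (x + 6): x^2 + 9x + 18
After multiplying by (x + 1): x^3 + 10x^2 + 27x + 18

x^3 + 10x^2 + 27x + 18


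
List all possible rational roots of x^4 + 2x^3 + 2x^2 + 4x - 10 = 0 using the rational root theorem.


Rational root theorem: possible roots are ±p/q where:
  p divides the constant term (-10): p ∈ {1, 2, 5, 10}
  q divides the leading coefficient (1): q ∈ {1}

All possible rational roots: -10, -5, -2, -1, 1, 2, 5, 10

-10, -5, -2, -1, 1, 2, 5, 10


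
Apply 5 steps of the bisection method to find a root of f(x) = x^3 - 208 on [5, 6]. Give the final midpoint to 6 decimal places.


f(x) = x^3 - 208
f(5) = -83 < 0
f(6) = 8 > 0

Step 1: midpoint = (5.000000 + 6.000000)/2 = 5.500000
  f(5.500000) = -41.625000
  f(mid) < 0, so root is in [5.500000, 6.000000]

Step 2: midpoint = (5.500000 + 6.000000)/2 = 5.750000
  f(5.750000) = -17.890625
  f(mid) < 0, so root is in [5.750000, 6.000000]

Step 3: midpoint = (5.750000 + 6.000000)/2 = 5.875000
  f(5.875000) = -5.220703
  f(mid) < 0, so root is in [5.875000, 6.000000]

Step 4: midpoint = (5.875000 + 6.000000)/2 = 5.937500
  f(5.937500) = 1.320068
  f(mid) > 0, so root is in [5.875000, 5.937500]

Step 5: midpoint = (5.875000 + 5.937500)/2 = 5.906250
  f(5.906250) = -1.967621
  f(mid) < 0, so root is in [5.906250, 5.937500]

midpoint = 5.906250


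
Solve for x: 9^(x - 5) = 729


Express both sides with the same base.
729 = 9^3
Since the bases match, equate exponents: x - 5 = 3
So x = 3 - (-5) = 8

x = 8


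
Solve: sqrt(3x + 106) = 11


Square both sides: 3x + 106 = 11^2 = 121
3x = 121 - 106 = 15
x = 5
Check: sqrt(3*5 + 106) = sqrt(121) = 11 ✓

x = 5


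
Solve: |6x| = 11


An absolute value equation |expr| = 11 gives two cases:
Case 1: 6x = 11
  6x = 11, so x = 11/6
Case 2: 6x = -11
  6x = -11, so x = -11/6

x = -11/6, x = 11/6


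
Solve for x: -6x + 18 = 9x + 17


Starting with: -6x + 18 = 9x + 17
Move all x terms to left: (-6 - 9)x = 17 - 18
Simplify: -15x = -1
Divide both sides by -15: x = 1/15

x = 1/15


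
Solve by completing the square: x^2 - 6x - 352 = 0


Start: x^2 - 6x - 352 = 0
Move constant: x^2 - 6x = 352
Half of -6 is -3, squared is 9
Add 9 to both sides: x^2 - 6x + 9 = 361
(x - 3)^2 = 361
x - 3 = ±19
x = 3 + 19 = 22 or x = 3 - 19 = -16

x = -16, x = 22


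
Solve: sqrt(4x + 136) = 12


Square both sides: 4x + 136 = 12^2 = 144
4x = 144 - 136 = 8
x = 2
Check: sqrt(4*2 + 136) = sqrt(144) = 12 ✓

x = 2


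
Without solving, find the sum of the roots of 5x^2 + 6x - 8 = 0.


By Vieta's formulas for ax^2 + bx + c = 0:
  Sum of roots = -b/a
  Product of roots = c/a

Here a = 5, b = 6, c = -8
Sum = -(6)/5 = -6/5
Product = -8/5 = -8/5

Sum = -6/5


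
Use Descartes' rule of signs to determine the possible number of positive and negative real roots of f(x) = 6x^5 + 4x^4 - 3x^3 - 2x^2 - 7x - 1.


Descartes' rule of signs:

For positive roots, count sign changes in f(x) = 6x^5 + 4x^4 - 3x^3 - 2x^2 - 7x - 1:
Signs of coefficients: +, +, -, -, -, -
Number of sign changes: 1
Possible positive real roots: 1

For negative roots, examine f(-x) = -6x^5 + 4x^4 + 3x^3 - 2x^2 + 7x - 1:
Signs of coefficients: -, +, +, -, +, -
Number of sign changes: 4
Possible negative real roots: 4, 2, 0

Positive roots: 1; Negative roots: 4 or 2 or 0


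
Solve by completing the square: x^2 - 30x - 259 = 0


Start: x^2 - 30x - 259 = 0
Move constant: x^2 - 30x = 259
Half of -30 is -15, squared is 225
Add 225 to both sides: x^2 - 30x + 225 = 484
(x - 15)^2 = 484
x - 15 = ±22
x = 15 + 22 = 37 or x = 15 - 22 = -7

x = -7, x = 37


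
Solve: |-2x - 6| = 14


An absolute value equation |expr| = 14 gives two cases:
Case 1: -2x - 6 = 14
  -2x = 20, so x = -10
Case 2: -2x - 6 = -14
  -2x = -8, so x = 4

x = -10, x = 4


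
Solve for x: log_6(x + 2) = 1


Convert to exponential form: x + 2 = 6^1 = 6
x = 6 - 2 = 4
Check: log_6(4 + 2) = log_6(6) = log_6(6) = 1 ✓

x = 4


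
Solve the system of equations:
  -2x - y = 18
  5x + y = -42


Using Cramer's rule:
Determinant D = (-2)(1) - (5)(-1) = -2 + 5 = 3
Dx = (18)(1) - (-42)(-1) = 18 - 42 = -24
Dy = (-2)(-42) - (5)(18) = 84 - 90 = -6
x = Dx/D = -24/3 = -8
y = Dy/D = -6/3 = -2

x = -8, y = -2


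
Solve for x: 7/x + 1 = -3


Subtract 1 from both sides: 7/x = -4
Multiply both sides by x: 7 = -4 * x
Divide by -4: x = -7/4

x = -7/4


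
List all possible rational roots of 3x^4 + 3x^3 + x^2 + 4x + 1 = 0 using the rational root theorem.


Rational root theorem: possible roots are ±p/q where:
  p divides the constant term (1): p ∈ {1}
  q divides the leading coefficient (3): q ∈ {1, 3}

All possible rational roots: -1, -1/3, 1/3, 1

-1, -1/3, 1/3, 1


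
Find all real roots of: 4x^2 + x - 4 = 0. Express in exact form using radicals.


Using the quadratic formula: x = (-b ± sqrt(b^2 - 4ac)) / (2a)
Here a = 4, b = 1, c = -4
Discriminant = b^2 - 4ac = 1^2 - 4(4)(-4) = 1 + 64 = 65
Since discriminant = 65 > 0, there are two real roots.
x = (-1 ± sqrt(65)) / 8
Numerically: x ≈ 0.8828 or x ≈ -1.1328

x = (-1 + sqrt(65)) / 8 or x = (-1 - sqrt(65)) / 8


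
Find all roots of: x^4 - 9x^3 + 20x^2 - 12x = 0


The constant term is 0, so x = 0 is a root. Factor out x:
  x^3 - 9x^2 + 20x - 12 = 0
Let p(x) = x^3 - 9x^2 + 20x - 12. By the rational root theorem (leading coefficient 1), any rational root is an integer divisor of 12: try ±1, ±2, ... in turn.
Test x = 1: value = 0 ✓, so (x - 1) is a factor.
Synthetic division by (x - 1): bring down 1; 1(1) - 9 = -8; (-8)(1) + 20 = 12; 12(1) - 12 = 0 → quotient x^2 - 8x + 12, remainder 0.
Solve the quadratic x^2 - 8x + 12 = 0: discriminant = (-8)^2 - 4(1)(12) = 64 - 48 = 16.
sqrt(16) = 4, so x = (8 ± 4)/2: x = 6 or x = 2.
Collecting all roots found:

x = 0, x = 1, x = 2, x = 6


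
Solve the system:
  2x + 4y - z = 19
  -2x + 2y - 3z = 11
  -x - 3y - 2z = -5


Using Cramer's rule. Expand each determinant along the first row.
D  = 2*[2*(-2) - (-3)*(-3)] - 4*[(-2)*(-2) - (-3)*(-1)] + (-1)*[(-2)*(-3) - 2*(-1)]
  = 2*(-13) - 4*(1) + (-1)*(8) = -38
Dx = 19*[2*(-2) - (-3)*(-3)] - 4*[11*(-2) - (-3)*(-5)] + (-1)*[11*(-3) - 2*(-5)]
  = 19*(-13) - 4*(-37) + (-1)*(-23) = -76
Dy = 2*[11*(-2) - (-3)*(-5)] - 19*[(-2)*(-2) - (-3)*(-1)] + (-1)*[(-2)*(-5) - 11*(-1)]
  = 2*(-37) - 19*(1) + (-1)*(21) = -114
Dz = 2*[2*(-5) - 11*(-3)] - 4*[(-2)*(-5) - 11*(-1)] + 19*[(-2)*(-3) - 2*(-1)]
  = 2*(23) - 4*(21) + 19*(8) = 114
x = Dx/D = -76/-38 = 2, y = Dy/D = -114/-38 = 3, z = Dz/D = 114/-38 = -3
Check eq1: (2)(2) + (4)(3) + (-1)(-3) = 19 = 19 ✓
Check eq2: (-2)(2) + (2)(3) + (-3)(-3) = 11 = 11 ✓
Check eq3: (-1)(2) + (-3)(3) + (-2)(-3) = -5 = -5 ✓

x = 2, y = 3, z = -3


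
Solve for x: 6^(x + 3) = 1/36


Express both sides with the same base.
1/36 = 6^(-2)
Since the bases match, equate exponents: x + 3 = -2
So x = -2 - (3) = -5

x = -5


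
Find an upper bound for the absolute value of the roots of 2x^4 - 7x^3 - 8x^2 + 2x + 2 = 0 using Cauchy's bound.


Cauchy's bound: all roots r satisfy |r| <= 1 + max(|a_i/a_n|) for i = 0,...,n-1
where a_n is the leading coefficient.

Coefficients: [2, -7, -8, 2, 2]
Leading coefficient a_n = 2
Ratios |a_i/a_n|: 7/2, 4, 1, 1
Maximum ratio: 4
Cauchy's bound: |r| <= 1 + 4 = 5

Upper bound = 5


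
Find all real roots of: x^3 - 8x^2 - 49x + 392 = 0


Let p(x) = x^3 - 8x^2 - 49x + 392. By the rational root theorem (leading coefficient 1), any rational root is an integer divisor of 392: try ±1, ±2, ... in turn.
Test x = 1: value = 336 ≠ 0.
Test x = -1: value = 432 ≠ 0.
Test x = 2: value = 270 ≠ 0.
Test x = -2: value = 450 ≠ 0.
Test x = 4: value = 132 ≠ 0.
Test x = -4: value = 396 ≠ 0.
Test x = 7: value = 0 ✓, so (x - 7) is a factor.
Synthetic division by (x - 7): bring down 1; 1(7) - 8 = -1; (-1)(7) - 49 = -56; (-56)(7) + 392 = 0 → quotient x^2 - x - 56, remainder 0.
Solve the quadratic x^2 - x - 56 = 0: discriminant = (-1)^2 - 4(1)(-56) = 1 + 224 = 225.
sqrt(225) = 15, so x = (1 ± 15)/2: x = 8 or x = -7.

x = -7, x = 7, x = 8
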